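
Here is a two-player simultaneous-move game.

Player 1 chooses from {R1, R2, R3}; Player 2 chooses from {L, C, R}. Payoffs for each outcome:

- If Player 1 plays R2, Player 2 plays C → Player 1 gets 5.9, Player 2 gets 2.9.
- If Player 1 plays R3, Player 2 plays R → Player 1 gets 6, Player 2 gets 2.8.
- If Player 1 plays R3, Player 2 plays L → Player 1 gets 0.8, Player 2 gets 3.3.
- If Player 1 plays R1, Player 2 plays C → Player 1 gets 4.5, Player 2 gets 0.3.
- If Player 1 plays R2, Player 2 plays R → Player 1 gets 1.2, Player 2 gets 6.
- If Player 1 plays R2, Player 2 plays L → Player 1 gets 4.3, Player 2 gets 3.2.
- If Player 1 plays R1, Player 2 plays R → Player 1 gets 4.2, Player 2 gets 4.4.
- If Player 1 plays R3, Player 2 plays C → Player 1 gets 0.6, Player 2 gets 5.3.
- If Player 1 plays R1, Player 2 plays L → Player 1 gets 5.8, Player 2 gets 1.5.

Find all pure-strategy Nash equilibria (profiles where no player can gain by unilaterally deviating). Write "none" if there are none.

For each player, find the best response to each opponent profile; mutual best responses are the pure NE.
Player 1 against L: payoffs 5.8, 4.3, 0.8 → best response R1.
Player 1 against C: payoffs 4.5, 5.9, 0.6 → best response R2.
Player 1 against R: payoffs 4.2, 1.2, 6 → best response R3.
Player 2 against R1: payoffs 1.5, 0.3, 4.4 → best response R.
Player 2 against R2: payoffs 3.2, 2.9, 6 → best response R.
Player 2 against R3: payoffs 3.3, 5.3, 2.8 → best response C.
No profile is a mutual best response for all players.

There is no pure-strategy Nash equilibrium.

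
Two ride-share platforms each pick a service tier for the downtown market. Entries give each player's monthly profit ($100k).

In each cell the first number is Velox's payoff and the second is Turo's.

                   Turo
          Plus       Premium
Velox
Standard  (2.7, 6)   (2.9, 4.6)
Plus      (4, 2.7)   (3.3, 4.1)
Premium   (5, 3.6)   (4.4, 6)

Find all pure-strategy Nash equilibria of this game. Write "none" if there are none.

(Premium, Premium)

Velox against Plus: payoffs 2.7, 4, 5 → best response Premium.
Velox against Premium: payoffs 2.9, 3.3, 4.4 → best response Premium.
Turo against Standard: payoffs 6, 4.6 → best response Plus.
Turo against Plus: payoffs 2.7, 4.1 → best response Premium.
Turo against Premium: payoffs 3.6, 6 → best response Premium.
Mutual best responses: (Premium, Premium).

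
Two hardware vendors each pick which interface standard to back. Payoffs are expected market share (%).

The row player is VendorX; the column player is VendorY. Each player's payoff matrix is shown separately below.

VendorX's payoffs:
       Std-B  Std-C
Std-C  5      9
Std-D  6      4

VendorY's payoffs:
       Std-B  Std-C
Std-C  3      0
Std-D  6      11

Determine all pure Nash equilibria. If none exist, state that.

VendorX against Std-B: payoffs 5, 6 → best response Std-D.
VendorX against Std-C: payoffs 9, 4 → best response Std-C.
VendorY against Std-C: payoffs 3, 0 → best response Std-B.
VendorY against Std-D: payoffs 6, 11 → best response Std-C.
No profile is a mutual best response for all players.

No pure-strategy Nash equilibrium.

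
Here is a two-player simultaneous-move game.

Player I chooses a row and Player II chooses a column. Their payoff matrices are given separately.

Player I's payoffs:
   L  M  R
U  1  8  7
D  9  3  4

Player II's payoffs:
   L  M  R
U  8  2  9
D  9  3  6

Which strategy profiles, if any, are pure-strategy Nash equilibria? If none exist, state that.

(U, R) and (D, L)

Player I against L: payoffs 1, 9 → best response D.
Player I against M: payoffs 8, 3 → best response U.
Player I against R: payoffs 7, 4 → best response U.
Player II against U: payoffs 8, 2, 9 → best response R.
Player II against D: payoffs 9, 3, 6 → best response L.
Mutual best responses: (U, R); (D, L).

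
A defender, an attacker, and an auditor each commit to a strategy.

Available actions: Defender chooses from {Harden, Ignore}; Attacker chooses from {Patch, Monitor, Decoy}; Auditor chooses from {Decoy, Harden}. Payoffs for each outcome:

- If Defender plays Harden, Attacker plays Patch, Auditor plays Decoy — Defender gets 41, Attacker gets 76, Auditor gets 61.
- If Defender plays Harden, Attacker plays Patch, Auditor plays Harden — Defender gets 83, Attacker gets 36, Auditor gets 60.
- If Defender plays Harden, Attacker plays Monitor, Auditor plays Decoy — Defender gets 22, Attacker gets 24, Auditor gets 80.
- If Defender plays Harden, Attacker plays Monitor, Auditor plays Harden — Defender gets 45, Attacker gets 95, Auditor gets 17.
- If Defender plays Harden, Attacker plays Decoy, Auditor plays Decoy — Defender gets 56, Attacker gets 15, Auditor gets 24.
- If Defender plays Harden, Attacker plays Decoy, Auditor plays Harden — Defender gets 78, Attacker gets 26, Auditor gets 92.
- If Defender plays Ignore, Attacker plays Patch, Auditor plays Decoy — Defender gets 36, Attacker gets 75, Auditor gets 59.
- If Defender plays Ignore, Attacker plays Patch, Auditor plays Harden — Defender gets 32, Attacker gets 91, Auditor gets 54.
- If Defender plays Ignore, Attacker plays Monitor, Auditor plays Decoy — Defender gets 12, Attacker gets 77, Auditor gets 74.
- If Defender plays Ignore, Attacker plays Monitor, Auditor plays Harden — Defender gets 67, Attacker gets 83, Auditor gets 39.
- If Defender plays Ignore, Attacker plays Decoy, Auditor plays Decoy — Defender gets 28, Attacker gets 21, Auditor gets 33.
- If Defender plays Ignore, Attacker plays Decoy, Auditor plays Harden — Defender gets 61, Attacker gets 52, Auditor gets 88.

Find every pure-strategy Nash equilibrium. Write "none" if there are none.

(Harden, Patch, Decoy)

Defender against (Patch, Decoy): payoffs 41, 36 → best response Harden.
Defender against (Patch, Harden): payoffs 83, 32 → best response Harden.
Defender against (Monitor, Decoy): payoffs 22, 12 → best response Harden.
Defender against (Monitor, Harden): payoffs 45, 67 → best response Ignore.
Defender against (Decoy, Decoy): payoffs 56, 28 → best response Harden.
Defender against (Decoy, Harden): payoffs 78, 61 → best response Harden.
Attacker against (Harden, Decoy): payoffs 76, 24, 15 → best response Patch.
Attacker against (Harden, Harden): payoffs 36, 95, 26 → best response Monitor.
Attacker against (Ignore, Decoy): payoffs 75, 77, 21 → best response Monitor.
Attacker against (Ignore, Harden): payoffs 91, 83, 52 → best response Patch.
Auditor against (Harden, Patch): payoffs 61, 60 → best response Decoy.
Auditor against (Harden, Monitor): payoffs 80, 17 → best response Decoy.
Auditor against (Harden, Decoy): payoffs 24, 92 → best response Harden.
Auditor against (Ignore, Patch): payoffs 59, 54 → best response Decoy.
Auditor against (Ignore, Monitor): payoffs 74, 39 → best response Decoy.
Auditor against (Ignore, Decoy): payoffs 33, 88 → best response Harden.
Mutual best responses: (Harden, Patch, Decoy).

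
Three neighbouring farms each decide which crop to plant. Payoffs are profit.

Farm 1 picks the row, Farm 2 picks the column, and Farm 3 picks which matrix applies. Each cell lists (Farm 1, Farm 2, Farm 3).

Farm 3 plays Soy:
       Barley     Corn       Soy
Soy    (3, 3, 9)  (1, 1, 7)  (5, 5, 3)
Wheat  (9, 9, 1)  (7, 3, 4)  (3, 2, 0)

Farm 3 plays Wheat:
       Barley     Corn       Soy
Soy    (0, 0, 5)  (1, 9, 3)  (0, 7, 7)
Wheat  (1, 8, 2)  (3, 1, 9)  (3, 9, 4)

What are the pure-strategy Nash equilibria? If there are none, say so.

Farm 1 against (Barley, Soy): payoffs 3, 9 → best response Wheat.
Farm 1 against (Barley, Wheat): payoffs 0, 1 → best response Wheat.
Farm 1 against (Corn, Soy): payoffs 1, 7 → best response Wheat.
Farm 1 against (Corn, Wheat): payoffs 1, 3 → best response Wheat.
Farm 1 against (Soy, Soy): payoffs 5, 3 → best response Soy.
Farm 1 against (Soy, Wheat): payoffs 0, 3 → best response Wheat.
Farm 2 against (Soy, Soy): payoffs 3, 1, 5 → best response Soy.
Farm 2 against (Soy, Wheat): payoffs 0, 9, 7 → best response Corn.
Farm 2 against (Wheat, Soy): payoffs 9, 3, 2 → best response Barley.
Farm 2 against (Wheat, Wheat): payoffs 8, 1, 9 → best response Soy.
Farm 3 against (Soy, Barley): payoffs 9, 5 → best response Soy.
Farm 3 against (Soy, Corn): payoffs 7, 3 → best response Soy.
Farm 3 against (Soy, Soy): payoffs 3, 7 → best response Wheat.
Farm 3 against (Wheat, Barley): payoffs 1, 2 → best response Wheat.
Farm 3 against (Wheat, Corn): payoffs 4, 9 → best response Wheat.
Farm 3 against (Wheat, Soy): payoffs 0, 4 → best response Wheat.
Mutual best responses: (Wheat, Soy, Wheat).

Pure NE: (Wheat, Soy, Wheat)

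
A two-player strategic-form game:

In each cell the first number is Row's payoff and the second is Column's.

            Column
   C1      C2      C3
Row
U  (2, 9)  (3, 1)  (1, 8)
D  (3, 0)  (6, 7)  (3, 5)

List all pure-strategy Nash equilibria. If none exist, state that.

The unique pure-strategy Nash equilibrium is (D, C2).

For each player, find the best response to each opponent profile; mutual best responses are the pure NE.
Row against C1: payoffs 2, 3 → best response D.
Row against C2: payoffs 3, 6 → best response D.
Row against C3: payoffs 1, 3 → best response D.
Column against U: payoffs 9, 1, 8 → best response C1.
Column against D: payoffs 0, 7, 5 → best response C2.
Mutual best responses: (D, C2).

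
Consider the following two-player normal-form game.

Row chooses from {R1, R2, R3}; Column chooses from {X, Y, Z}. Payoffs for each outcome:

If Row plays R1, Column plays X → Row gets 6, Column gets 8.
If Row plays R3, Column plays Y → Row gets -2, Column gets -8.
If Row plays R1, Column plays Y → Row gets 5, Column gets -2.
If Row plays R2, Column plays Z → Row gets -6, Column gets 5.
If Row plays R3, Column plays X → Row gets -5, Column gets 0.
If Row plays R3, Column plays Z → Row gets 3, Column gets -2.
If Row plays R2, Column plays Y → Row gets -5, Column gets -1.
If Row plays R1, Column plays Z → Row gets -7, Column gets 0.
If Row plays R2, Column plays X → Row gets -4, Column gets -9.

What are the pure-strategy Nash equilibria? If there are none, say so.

(R1, X): Row gets 6, best alternative -4; Column gets 8, best alternative 0. No profitable deviation — NE.
(R1, Y): Column can switch to X (-2 → 8). Not NE.
(R1, Z): Row can switch to R2 (-7 → -6). Not NE.
(R2, X): Row can switch to R1 (-4 → 6). Not NE.
(R2, Y): Row can switch to R1 (-5 → 5). Not NE.
(R2, Z): Row can switch to R3 (-6 → 3). Not NE.
(R3, X): Row can switch to R1 (-5 → 6). Not NE.
(R3, Y): Row can switch to R1 (-2 → 5). Not NE.
(R3, Z): Column can switch to X (-2 → 0). Not NE.

Pure NE: (R1, X)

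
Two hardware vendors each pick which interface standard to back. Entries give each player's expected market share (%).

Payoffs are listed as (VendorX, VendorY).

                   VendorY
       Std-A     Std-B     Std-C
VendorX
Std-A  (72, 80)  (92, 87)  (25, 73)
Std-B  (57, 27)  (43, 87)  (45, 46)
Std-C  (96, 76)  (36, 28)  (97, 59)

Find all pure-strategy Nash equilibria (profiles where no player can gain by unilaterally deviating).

VendorX against Std-A: payoffs 72, 57, 96 → best response Std-C.
VendorX against Std-B: payoffs 92, 43, 36 → best response Std-A.
VendorX against Std-C: payoffs 25, 45, 97 → best response Std-C.
VendorY against Std-A: payoffs 80, 87, 73 → best response Std-B.
VendorY against Std-B: payoffs 27, 87, 46 → best response Std-B.
VendorY against Std-C: payoffs 76, 28, 59 → best response Std-A.
Mutual best responses: (Std-A, Std-B); (Std-C, Std-A).

Pure-strategy Nash equilibria: (Std-A, Std-B); (Std-C, Std-A)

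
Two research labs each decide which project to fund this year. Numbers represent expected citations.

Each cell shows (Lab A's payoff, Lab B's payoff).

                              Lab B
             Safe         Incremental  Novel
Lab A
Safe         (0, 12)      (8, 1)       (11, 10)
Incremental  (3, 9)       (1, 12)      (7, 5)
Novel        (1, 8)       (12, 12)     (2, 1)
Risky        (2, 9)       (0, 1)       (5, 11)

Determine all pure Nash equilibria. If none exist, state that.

Pure NE: (Novel, Incremental)

(Safe, Safe): Lab A can switch to Incremental (0 → 3). Not NE.
(Safe, Incremental): Lab A can switch to Novel (8 → 12). Not NE.
(Safe, Novel): Lab B can switch to Safe (10 → 12). Not NE.
(Incremental, Safe): Lab B can switch to Incremental (9 → 12). Not NE.
(Incremental, Incremental): Lab A can switch to Safe (1 → 8). Not NE.
(Incremental, Novel): Lab A can switch to Safe (7 → 11). Not NE.
(Novel, Safe): Lab A can switch to Incremental (1 → 3). Not NE.
(Novel, Incremental): Lab A gets 12, best alternative 8; Lab B gets 12, best alternative 8. No profitable deviation — NE.
(Novel, Novel): Lab A can switch to Safe (2 → 11). Not NE.
(Risky, Safe): Lab A can switch to Incremental (2 → 3). Not NE.
(Risky, Incremental): Lab A can switch to Safe (0 → 8). Not NE.
(The remaining 1 profile has a profitable deviation by the same check.)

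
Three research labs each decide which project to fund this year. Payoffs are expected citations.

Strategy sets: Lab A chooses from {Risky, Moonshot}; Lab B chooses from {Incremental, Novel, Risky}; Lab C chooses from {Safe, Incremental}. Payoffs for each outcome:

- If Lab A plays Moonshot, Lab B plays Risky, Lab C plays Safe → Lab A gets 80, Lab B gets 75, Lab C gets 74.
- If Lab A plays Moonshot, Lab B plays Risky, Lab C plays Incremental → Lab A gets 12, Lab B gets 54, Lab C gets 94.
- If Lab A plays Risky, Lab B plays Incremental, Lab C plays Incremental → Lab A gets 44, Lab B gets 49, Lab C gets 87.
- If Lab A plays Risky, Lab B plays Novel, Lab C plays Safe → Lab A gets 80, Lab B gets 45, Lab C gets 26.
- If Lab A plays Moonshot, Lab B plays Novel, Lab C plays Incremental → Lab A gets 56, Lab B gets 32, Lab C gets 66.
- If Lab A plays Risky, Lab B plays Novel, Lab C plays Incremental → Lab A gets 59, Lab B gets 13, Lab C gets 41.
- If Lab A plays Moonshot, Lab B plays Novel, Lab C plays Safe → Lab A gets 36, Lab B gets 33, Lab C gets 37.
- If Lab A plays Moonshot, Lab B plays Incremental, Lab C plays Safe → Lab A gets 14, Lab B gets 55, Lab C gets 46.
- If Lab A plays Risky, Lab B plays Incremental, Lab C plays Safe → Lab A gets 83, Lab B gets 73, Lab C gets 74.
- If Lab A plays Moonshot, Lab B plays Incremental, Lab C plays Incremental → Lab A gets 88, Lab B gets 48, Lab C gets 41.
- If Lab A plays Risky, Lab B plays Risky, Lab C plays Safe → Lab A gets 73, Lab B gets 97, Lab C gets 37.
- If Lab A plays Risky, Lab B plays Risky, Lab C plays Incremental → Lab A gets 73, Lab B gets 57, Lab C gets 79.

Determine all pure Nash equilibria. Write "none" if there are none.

Lab A against (Incremental, Safe): payoffs 83, 14 → best response Risky.
Lab A against (Incremental, Incremental): payoffs 44, 88 → best response Moonshot.
Lab A against (Novel, Safe): payoffs 80, 36 → best response Risky.
Lab A against (Novel, Incremental): payoffs 59, 56 → best response Risky.
Lab A against (Risky, Safe): payoffs 73, 80 → best response Moonshot.
Lab A against (Risky, Incremental): payoffs 73, 12 → best response Risky.
Lab B against (Risky, Safe): payoffs 73, 45, 97 → best response Risky.
Lab B against (Risky, Incremental): payoffs 49, 13, 57 → best response Risky.
Lab B against (Moonshot, Safe): payoffs 55, 33, 75 → best response Risky.
Lab B against (Moonshot, Incremental): payoffs 48, 32, 54 → best response Risky.
Lab C against (Risky, Incremental): payoffs 74, 87 → best response Incremental.
Lab C against (Risky, Novel): payoffs 26, 41 → best response Incremental.
Lab C against (Risky, Risky): payoffs 37, 79 → best response Incremental.
Lab C against (Moonshot, Incremental): payoffs 46, 41 → best response Safe.
Lab C against (Moonshot, Novel): payoffs 37, 66 → best response Incremental.
Lab C against (Moonshot, Risky): payoffs 74, 94 → best response Incremental.
Mutual best responses: (Risky, Risky, Incremental).

The unique pure-strategy Nash equilibrium is (Risky, Risky, Incremental).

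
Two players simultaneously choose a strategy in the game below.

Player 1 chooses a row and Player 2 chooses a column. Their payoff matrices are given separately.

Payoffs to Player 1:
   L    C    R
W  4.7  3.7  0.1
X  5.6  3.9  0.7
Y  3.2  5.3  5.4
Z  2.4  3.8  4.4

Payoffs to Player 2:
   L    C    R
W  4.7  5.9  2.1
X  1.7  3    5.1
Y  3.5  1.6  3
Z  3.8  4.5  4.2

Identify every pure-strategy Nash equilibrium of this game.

This game has no pure Nash equilibrium.

Player 1 against L: payoffs 4.7, 5.6, 3.2, 2.4 → best response X.
Player 1 against C: payoffs 3.7, 3.9, 5.3, 3.8 → best response Y.
Player 1 against R: payoffs 0.1, 0.7, 5.4, 4.4 → best response Y.
Player 2 against W: payoffs 4.7, 5.9, 2.1 → best response C.
Player 2 against X: payoffs 1.7, 3, 5.1 → best response R.
Player 2 against Y: payoffs 3.5, 1.6, 3 → best response L.
Player 2 against Z: payoffs 3.8, 4.5, 4.2 → best response C.
No profile is a mutual best response for all players.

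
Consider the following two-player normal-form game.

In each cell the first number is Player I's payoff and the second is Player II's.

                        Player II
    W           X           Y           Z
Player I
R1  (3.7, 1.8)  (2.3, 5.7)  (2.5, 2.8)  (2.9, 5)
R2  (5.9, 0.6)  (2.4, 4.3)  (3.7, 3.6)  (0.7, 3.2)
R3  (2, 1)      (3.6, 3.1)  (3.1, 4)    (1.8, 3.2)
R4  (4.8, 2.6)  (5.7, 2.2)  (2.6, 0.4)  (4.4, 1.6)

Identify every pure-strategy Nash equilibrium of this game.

none

Player I against W: payoffs 3.7, 5.9, 2, 4.8 → best response R2.
Player I against X: payoffs 2.3, 2.4, 3.6, 5.7 → best response R4.
Player I against Y: payoffs 2.5, 3.7, 3.1, 2.6 → best response R2.
Player I against Z: payoffs 2.9, 0.7, 1.8, 4.4 → best response R4.
Player II against R1: payoffs 1.8, 5.7, 2.8, 5 → best response X.
Player II against R2: payoffs 0.6, 4.3, 3.6, 3.2 → best response X.
Player II against R3: payoffs 1, 3.1, 4, 3.2 → best response Y.
Player II against R4: payoffs 2.6, 2.2, 0.4, 1.6 → best response W.
No profile is a mutual best response for all players.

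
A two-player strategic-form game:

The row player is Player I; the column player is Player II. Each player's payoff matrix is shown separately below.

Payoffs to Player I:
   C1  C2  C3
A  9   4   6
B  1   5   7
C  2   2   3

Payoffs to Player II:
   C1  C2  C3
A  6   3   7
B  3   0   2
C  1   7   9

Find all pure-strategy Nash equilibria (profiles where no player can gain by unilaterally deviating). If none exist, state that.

none

(A, C1): Player II can switch to C3 (6 → 7). Not NE.
(A, C2): Player I can switch to B (4 → 5). Not NE.
(A, C3): Player I can switch to B (6 → 7). Not NE.
(B, C1): Player I can switch to A (1 → 9). Not NE.
(B, C2): Player II can switch to C1 (0 → 3). Not NE.
(B, C3): Player II can switch to C1 (2 → 3). Not NE.
(C, C1): Player I can switch to A (2 → 9). Not NE.
(C, C2): Player I can switch to A (2 → 4). Not NE.
(The remaining 1 profile has a profitable deviation by the same check.)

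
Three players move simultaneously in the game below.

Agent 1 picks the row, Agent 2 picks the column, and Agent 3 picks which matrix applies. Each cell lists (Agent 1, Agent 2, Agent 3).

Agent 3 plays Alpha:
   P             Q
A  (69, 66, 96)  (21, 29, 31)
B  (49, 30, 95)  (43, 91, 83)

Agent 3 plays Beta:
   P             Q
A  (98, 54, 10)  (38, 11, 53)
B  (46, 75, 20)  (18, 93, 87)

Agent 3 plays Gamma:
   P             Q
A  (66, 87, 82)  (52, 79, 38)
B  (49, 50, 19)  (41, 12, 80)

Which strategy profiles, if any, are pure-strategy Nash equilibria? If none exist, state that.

Agent 1 against (P, Alpha): payoffs 69, 49 → best response A.
Agent 1 against (P, Beta): payoffs 98, 46 → best response A.
Agent 1 against (P, Gamma): payoffs 66, 49 → best response A.
Agent 1 against (Q, Alpha): payoffs 21, 43 → best response B.
Agent 1 against (Q, Beta): payoffs 38, 18 → best response A.
Agent 1 against (Q, Gamma): payoffs 52, 41 → best response A.
Agent 2 against (A, Alpha): payoffs 66, 29 → best response P.
Agent 2 against (A, Beta): payoffs 54, 11 → best response P.
Agent 2 against (A, Gamma): payoffs 87, 79 → best response P.
Agent 2 against (B, Alpha): payoffs 30, 91 → best response Q.
Agent 2 against (B, Beta): payoffs 75, 93 → best response Q.
Agent 2 against (B, Gamma): payoffs 50, 12 → best response P.
Agent 3 against (A, P): payoffs 96, 10, 82 → best response Alpha.
Agent 3 against (A, Q): payoffs 31, 53, 38 → best response Beta.
Agent 3 against (B, P): payoffs 95, 20, 19 → best response Alpha.
Agent 3 against (B, Q): payoffs 83, 87, 80 → best response Beta.
Mutual best responses: (A, P, Alpha).

The unique pure-strategy Nash equilibrium is (A, P, Alpha).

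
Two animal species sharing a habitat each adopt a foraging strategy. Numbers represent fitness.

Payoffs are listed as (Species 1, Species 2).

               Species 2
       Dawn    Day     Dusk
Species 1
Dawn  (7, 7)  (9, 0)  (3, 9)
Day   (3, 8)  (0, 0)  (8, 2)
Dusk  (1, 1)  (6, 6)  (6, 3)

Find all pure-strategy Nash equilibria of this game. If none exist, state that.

This game has no pure Nash equilibrium.

For each player, find the best response to each opponent profile; mutual best responses are the pure NE.
Species 1 against Dawn: payoffs 7, 3, 1 → best response Dawn.
Species 1 against Day: payoffs 9, 0, 6 → best response Dawn.
Species 1 against Dusk: payoffs 3, 8, 6 → best response Day.
Species 2 against Dawn: payoffs 7, 0, 9 → best response Dusk.
Species 2 against Day: payoffs 8, 0, 2 → best response Dawn.
Species 2 against Dusk: payoffs 1, 6, 3 → best response Day.
No profile is a mutual best response for all players.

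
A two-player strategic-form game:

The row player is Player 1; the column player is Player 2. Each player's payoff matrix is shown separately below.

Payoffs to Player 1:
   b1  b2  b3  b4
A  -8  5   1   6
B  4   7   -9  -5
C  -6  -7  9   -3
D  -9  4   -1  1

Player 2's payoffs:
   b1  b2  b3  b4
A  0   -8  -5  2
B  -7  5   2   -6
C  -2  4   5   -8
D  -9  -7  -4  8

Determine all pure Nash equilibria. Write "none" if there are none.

Pure-strategy Nash equilibria: (A, b4) and (B, b2) and (C, b3)

For each player, find the best response to each opponent profile; mutual best responses are the pure NE.
Player 1 against b1: payoffs -8, 4, -6, -9 → best response B.
Player 1 against b2: payoffs 5, 7, -7, 4 → best response B.
Player 1 against b3: payoffs 1, -9, 9, -1 → best response C.
Player 1 against b4: payoffs 6, -5, -3, 1 → best response A.
Player 2 against A: payoffs 0, -8, -5, 2 → best response b4.
Player 2 against B: payoffs -7, 5, 2, -6 → best response b2.
Player 2 against C: payoffs -2, 4, 5, -8 → best response b3.
Player 2 against D: payoffs -9, -7, -4, 8 → best response b4.
Mutual best responses: (A, b4); (B, b2); (C, b3).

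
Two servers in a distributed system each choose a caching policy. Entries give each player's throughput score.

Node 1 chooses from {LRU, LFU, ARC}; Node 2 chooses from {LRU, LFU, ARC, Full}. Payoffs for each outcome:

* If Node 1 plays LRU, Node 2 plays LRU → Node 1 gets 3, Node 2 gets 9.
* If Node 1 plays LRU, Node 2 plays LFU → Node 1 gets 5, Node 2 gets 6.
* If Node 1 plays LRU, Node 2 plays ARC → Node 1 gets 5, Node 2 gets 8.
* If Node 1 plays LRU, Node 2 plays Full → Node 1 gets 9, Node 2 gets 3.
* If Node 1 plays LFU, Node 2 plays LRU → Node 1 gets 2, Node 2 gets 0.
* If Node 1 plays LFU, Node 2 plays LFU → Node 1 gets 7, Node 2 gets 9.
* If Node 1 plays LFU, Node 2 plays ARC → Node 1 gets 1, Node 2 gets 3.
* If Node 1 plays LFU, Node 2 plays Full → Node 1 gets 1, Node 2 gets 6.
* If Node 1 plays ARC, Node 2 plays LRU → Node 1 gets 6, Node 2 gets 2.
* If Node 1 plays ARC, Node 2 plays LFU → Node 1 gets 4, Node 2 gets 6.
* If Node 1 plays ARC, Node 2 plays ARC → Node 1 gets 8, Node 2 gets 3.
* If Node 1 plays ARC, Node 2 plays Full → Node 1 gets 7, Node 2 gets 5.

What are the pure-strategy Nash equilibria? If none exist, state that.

(LRU, LRU): Node 1 can switch to ARC (3 → 6). Not NE.
(LRU, LFU): Node 1 can switch to LFU (5 → 7). Not NE.
(LRU, ARC): Node 1 can switch to ARC (5 → 8). Not NE.
(LRU, Full): Node 2 can switch to LRU (3 → 9). Not NE.
(LFU, LRU): Node 1 can switch to LRU (2 → 3). Not NE.
(LFU, LFU): Node 1 gets 7, best alternative 5; Node 2 gets 9, best alternative 6. No profitable deviation — NE.
(LFU, ARC): Node 1 can switch to LRU (1 → 5). Not NE.
(LFU, Full): Node 1 can switch to LRU (1 → 9). Not NE.
(ARC, LRU): Node 2 can switch to LFU (2 → 6). Not NE.
(The remaining 3 profiles each have a profitable deviation by the same check.)

Pure NE: (LFU, LFU)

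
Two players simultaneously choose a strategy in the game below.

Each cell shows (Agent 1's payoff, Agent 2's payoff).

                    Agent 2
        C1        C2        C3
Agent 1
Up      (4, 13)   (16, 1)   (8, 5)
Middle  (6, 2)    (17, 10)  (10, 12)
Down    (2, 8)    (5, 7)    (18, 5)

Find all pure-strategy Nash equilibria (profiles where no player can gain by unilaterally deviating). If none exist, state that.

There is no pure-strategy Nash equilibrium.

Agent 1 against C1: payoffs 4, 6, 2 → best response Middle.
Agent 1 against C2: payoffs 16, 17, 5 → best response Middle.
Agent 1 against C3: payoffs 8, 10, 18 → best response Down.
Agent 2 against Up: payoffs 13, 1, 5 → best response C1.
Agent 2 against Middle: payoffs 2, 10, 12 → best response C3.
Agent 2 against Down: payoffs 8, 7, 5 → best response C1.
No profile is a mutual best response for all players.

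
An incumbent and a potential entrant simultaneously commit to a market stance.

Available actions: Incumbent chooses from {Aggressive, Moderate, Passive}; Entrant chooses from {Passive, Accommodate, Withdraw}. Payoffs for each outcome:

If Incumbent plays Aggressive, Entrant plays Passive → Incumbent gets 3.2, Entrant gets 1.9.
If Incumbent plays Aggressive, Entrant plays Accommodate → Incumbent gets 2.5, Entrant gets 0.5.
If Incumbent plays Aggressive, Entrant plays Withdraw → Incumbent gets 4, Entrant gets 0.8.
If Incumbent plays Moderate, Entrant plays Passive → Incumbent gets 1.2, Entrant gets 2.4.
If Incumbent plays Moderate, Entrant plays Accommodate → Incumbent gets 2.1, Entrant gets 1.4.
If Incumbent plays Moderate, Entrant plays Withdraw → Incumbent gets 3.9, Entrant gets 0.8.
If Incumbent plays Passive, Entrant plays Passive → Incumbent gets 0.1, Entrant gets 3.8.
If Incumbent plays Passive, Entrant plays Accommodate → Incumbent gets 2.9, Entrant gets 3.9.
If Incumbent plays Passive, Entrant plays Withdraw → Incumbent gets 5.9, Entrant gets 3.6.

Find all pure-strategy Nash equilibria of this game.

(Aggressive, Passive): Incumbent gets 3.2, best alternative 1.2; Entrant gets 1.9, best alternative 0.8. No profitable deviation — NE.
(Aggressive, Accommodate): Incumbent can switch to Passive (2.5 → 2.9). Not NE.
(Aggressive, Withdraw): Incumbent can switch to Passive (4 → 5.9). Not NE.
(Moderate, Passive): Incumbent can switch to Aggressive (1.2 → 3.2). Not NE.
(Moderate, Accommodate): Incumbent can switch to Aggressive (2.1 → 2.5). Not NE.
(Moderate, Withdraw): Incumbent can switch to Aggressive (3.9 → 4). Not NE.
(Passive, Passive): Incumbent can switch to Aggressive (0.1 → 3.2). Not NE.
(Passive, Accommodate): Incumbent gets 2.9, best alternative 2.5; Entrant gets 3.9, best alternative 3.8. No profitable deviation — NE.
(Passive, Withdraw): Entrant can switch to Passive (3.6 → 3.8). Not NE.

Pure-strategy Nash equilibria: (Aggressive, Passive) and (Passive, Accommodate)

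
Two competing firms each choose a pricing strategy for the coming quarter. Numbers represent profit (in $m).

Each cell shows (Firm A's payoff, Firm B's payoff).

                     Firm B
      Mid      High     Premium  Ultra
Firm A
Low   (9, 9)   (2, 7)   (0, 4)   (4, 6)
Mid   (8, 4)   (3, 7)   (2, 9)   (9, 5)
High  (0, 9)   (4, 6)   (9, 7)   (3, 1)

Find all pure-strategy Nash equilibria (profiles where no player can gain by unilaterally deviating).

(Low, Mid): Firm A gets 9, best alternative 8; Firm B gets 9, best alternative 7. No profitable deviation — NE.
(Low, High): Firm A can switch to Mid (2 → 3). Not NE.
(Low, Premium): Firm A can switch to Mid (0 → 2). Not NE.
(Low, Ultra): Firm A can switch to Mid (4 → 9). Not NE.
(Mid, Mid): Firm A can switch to Low (8 → 9). Not NE.
(Mid, High): Firm A can switch to High (3 → 4). Not NE.
(Mid, Premium): Firm A can switch to High (2 → 9). Not NE.
(Mid, Ultra): Firm B can switch to High (5 → 7). Not NE.
(High, Mid): Firm A can switch to Low (0 → 9). Not NE.
(High, High): Firm B can switch to Mid (6 → 9). Not NE.
(High, Premium): Firm B can switch to Mid (7 → 9). Not NE.
(High, Ultra): Firm A can switch to Low (3 → 4). Not NE.

Pure NE: (Low, Mid)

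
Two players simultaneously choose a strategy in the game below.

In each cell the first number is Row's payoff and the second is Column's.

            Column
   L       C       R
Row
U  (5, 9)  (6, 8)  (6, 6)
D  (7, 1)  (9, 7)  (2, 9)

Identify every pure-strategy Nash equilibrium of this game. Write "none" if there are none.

Row against L: payoffs 5, 7 → best response D.
Row against C: payoffs 6, 9 → best response D.
Row against R: payoffs 6, 2 → best response U.
Column against U: payoffs 9, 8, 6 → best response L.
Column against D: payoffs 1, 7, 9 → best response R.
No profile is a mutual best response for all players.

No pure-strategy Nash equilibrium.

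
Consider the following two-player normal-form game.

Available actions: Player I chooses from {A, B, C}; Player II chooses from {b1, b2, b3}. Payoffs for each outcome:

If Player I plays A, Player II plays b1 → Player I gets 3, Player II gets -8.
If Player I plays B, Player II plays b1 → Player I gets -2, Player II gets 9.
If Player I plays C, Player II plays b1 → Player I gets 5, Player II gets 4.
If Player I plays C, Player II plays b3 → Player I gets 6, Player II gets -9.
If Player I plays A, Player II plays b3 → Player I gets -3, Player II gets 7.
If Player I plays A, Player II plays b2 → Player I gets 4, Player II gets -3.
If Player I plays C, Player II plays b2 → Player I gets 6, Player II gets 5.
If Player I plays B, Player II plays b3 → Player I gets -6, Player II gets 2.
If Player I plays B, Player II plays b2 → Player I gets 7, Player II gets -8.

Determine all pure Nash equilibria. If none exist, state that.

none

Mark each player's best response to every combination of opponents' strategies; a profile where every player is best-responding is a pure Nash equilibrium.
Player I against b1: payoffs 3, -2, 5 → best response C.
Player I against b2: payoffs 4, 7, 6 → best response B.
Player I against b3: payoffs -3, -6, 6 → best response C.
Player II against A: payoffs -8, -3, 7 → best response b3.
Player II against B: payoffs 9, -8, 2 → best response b1.
Player II against C: payoffs 4, 5, -9 → best response b2.
No profile is a mutual best response for all players.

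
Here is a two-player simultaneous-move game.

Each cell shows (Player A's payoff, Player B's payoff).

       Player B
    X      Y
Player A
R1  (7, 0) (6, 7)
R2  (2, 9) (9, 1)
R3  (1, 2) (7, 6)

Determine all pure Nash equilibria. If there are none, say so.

No pure-strategy Nash equilibrium.

Player A against X: payoffs 7, 2, 1 → best response R1.
Player A against Y: payoffs 6, 9, 7 → best response R2.
Player B against R1: payoffs 0, 7 → best response Y.
Player B against R2: payoffs 9, 1 → best response X.
Player B against R3: payoffs 2, 6 → best response Y.
No profile is a mutual best response for all players.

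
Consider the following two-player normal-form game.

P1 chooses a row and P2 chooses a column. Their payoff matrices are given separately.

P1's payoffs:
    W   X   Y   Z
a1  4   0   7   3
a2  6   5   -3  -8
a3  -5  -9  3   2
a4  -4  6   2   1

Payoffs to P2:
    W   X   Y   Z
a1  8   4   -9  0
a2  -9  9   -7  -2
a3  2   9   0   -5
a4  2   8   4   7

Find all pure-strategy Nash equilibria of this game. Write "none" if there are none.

P1 against W: payoffs 4, 6, -5, -4 → best response a2.
P1 against X: payoffs 0, 5, -9, 6 → best response a4.
P1 against Y: payoffs 7, -3, 3, 2 → best response a1.
P1 against Z: payoffs 3, -8, 2, 1 → best response a1.
P2 against a1: payoffs 8, 4, -9, 0 → best response W.
P2 against a2: payoffs -9, 9, -7, -2 → best response X.
P2 against a3: payoffs 2, 9, 0, -5 → best response X.
P2 against a4: payoffs 2, 8, 4, 7 → best response X.
Mutual best responses: (a4, X).

(a4, X)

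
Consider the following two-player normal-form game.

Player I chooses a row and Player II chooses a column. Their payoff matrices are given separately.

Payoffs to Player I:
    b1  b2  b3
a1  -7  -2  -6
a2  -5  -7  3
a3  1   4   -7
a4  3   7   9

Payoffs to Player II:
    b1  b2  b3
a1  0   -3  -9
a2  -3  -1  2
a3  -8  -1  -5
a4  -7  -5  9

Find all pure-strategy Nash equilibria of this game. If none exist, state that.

(a1, b1): Player I can switch to a2 (-7 → -5). Not NE.
(a1, b2): Player I can switch to a3 (-2 → 4). Not NE.
(a1, b3): Player I can switch to a2 (-6 → 3). Not NE.
(a2, b1): Player I can switch to a3 (-5 → 1). Not NE.
(a2, b2): Player I can switch to a1 (-7 → -2). Not NE.
(a2, b3): Player I can switch to a4 (3 → 9). Not NE.
(a3, b1): Player I can switch to a4 (1 → 3). Not NE.
(a3, b2): Player I can switch to a4 (4 → 7). Not NE.
(a3, b3): Player I can switch to a1 (-7 → -6). Not NE.
(a4, b1): Player II can switch to b2 (-7 → -5). Not NE.
(a4, b3): Player I gets 9, best alternative 3; Player II gets 9, best alternative -5. No profitable deviation — NE.
(The remaining 1 profile has a profitable deviation by the same check.)

Pure NE: (a4, b3)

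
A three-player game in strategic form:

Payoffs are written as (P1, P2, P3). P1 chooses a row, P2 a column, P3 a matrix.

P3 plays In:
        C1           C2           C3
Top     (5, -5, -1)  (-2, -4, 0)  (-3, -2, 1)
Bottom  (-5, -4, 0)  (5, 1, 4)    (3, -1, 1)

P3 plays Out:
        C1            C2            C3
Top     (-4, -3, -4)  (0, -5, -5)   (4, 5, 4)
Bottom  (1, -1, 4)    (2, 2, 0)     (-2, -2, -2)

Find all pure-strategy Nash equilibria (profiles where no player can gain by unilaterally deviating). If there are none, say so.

(Top, C1, In): P2 can switch to C2 (-5 → -4). Not NE.
(Top, C1, Out): P1 can switch to Bottom (-4 → 1). Not NE.
(Top, C2, In): P1 can switch to Bottom (-2 → 5). Not NE.
(Top, C2, Out): P1 can switch to Bottom (0 → 2). Not NE.
(Top, C3, In): P1 can switch to Bottom (-3 → 3). Not NE.
(Top, C3, Out): P1 gets 4, best alternative -2; P2 gets 5, best alternative -3; P3 gets 4, best alternative 1. No profitable deviation — NE.
(Bottom, C1, In): P1 can switch to Top (-5 → 5). Not NE.
(Bottom, C1, Out): P2 can switch to C2 (-1 → 2). Not NE.
(Bottom, C2, In): P1 gets 5, best alternative -2; P2 gets 1, best alternative -1; P3 gets 4, best alternative 0. No profitable deviation — NE.
(Bottom, C2, Out): P3 can switch to In (0 → 4). Not NE.
(The remaining 2 profiles each have a profitable deviation by the same check.)

The pure Nash equilibria are (Top, C3, Out); (Bottom, C2, In).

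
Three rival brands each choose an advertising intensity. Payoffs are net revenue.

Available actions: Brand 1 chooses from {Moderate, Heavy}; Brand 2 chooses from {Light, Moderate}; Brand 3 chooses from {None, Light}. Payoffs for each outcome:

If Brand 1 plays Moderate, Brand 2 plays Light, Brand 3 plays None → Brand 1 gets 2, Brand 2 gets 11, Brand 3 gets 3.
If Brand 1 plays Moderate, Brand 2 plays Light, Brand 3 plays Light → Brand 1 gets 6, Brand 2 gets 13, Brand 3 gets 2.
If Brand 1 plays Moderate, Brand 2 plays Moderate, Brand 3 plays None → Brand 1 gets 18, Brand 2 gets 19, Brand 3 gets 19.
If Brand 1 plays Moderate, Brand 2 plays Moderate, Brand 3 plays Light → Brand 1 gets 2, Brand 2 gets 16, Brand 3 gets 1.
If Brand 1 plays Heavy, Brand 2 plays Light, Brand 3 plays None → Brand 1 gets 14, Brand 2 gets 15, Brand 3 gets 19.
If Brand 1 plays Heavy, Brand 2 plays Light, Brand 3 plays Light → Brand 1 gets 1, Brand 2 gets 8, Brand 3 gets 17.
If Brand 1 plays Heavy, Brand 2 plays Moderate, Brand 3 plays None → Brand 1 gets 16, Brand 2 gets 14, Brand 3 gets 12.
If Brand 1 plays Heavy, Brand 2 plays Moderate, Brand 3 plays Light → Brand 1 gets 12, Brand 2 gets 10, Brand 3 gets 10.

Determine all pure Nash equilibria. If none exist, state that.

Check each profile: it is a Nash equilibrium iff no player can strictly gain by switching unilaterally.
(Moderate, Light, None): Brand 1 can switch to Heavy (2 → 14). Not NE.
(Moderate, Light, Light): Brand 2 can switch to Moderate (13 → 16). Not NE.
(Moderate, Moderate, None): Brand 1 gets 18, best alternative 16; Brand 2 gets 19, best alternative 11; Brand 3 gets 19, best alternative 1. No profitable deviation — NE.
(Moderate, Moderate, Light): Brand 1 can switch to Heavy (2 → 12). Not NE.
(Heavy, Light, None): Brand 1 gets 14, best alternative 2; Brand 2 gets 15, best alternative 14; Brand 3 gets 19, best alternative 17. No profitable deviation — NE.
(Heavy, Light, Light): Brand 1 can switch to Moderate (1 → 6). Not NE.
(Heavy, Moderate, None): Brand 1 can switch to Moderate (16 → 18). Not NE.
(Heavy, Moderate, Light): Brand 3 can switch to None (10 → 12). Not NE.

(Moderate, Moderate, None), (Heavy, Light, None)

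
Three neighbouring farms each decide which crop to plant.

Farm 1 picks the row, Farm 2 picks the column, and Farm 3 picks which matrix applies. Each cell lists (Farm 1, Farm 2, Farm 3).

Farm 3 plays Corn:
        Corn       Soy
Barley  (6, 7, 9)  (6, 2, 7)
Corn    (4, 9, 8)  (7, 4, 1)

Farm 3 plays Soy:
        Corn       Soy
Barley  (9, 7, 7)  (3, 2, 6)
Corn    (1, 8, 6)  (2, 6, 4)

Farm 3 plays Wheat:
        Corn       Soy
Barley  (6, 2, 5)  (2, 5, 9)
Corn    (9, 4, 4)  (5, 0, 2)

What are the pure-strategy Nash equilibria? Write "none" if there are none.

The unique pure-strategy Nash equilibrium is (Barley, Corn, Corn).

Farm 1 against (Corn, Corn): payoffs 6, 4 → best response Barley.
Farm 1 against (Corn, Soy): payoffs 9, 1 → best response Barley.
Farm 1 against (Corn, Wheat): payoffs 6, 9 → best response Corn.
Farm 1 against (Soy, Corn): payoffs 6, 7 → best response Corn.
Farm 1 against (Soy, Soy): payoffs 3, 2 → best response Barley.
Farm 1 against (Soy, Wheat): payoffs 2, 5 → best response Corn.
Farm 2 against (Barley, Corn): payoffs 7, 2 → best response Corn.
Farm 2 against (Barley, Soy): payoffs 7, 2 → best response Corn.
Farm 2 against (Barley, Wheat): payoffs 2, 5 → best response Soy.
Farm 2 against (Corn, Corn): payoffs 9, 4 → best response Corn.
Farm 2 against (Corn, Soy): payoffs 8, 6 → best response Corn.
Farm 2 against (Corn, Wheat): payoffs 4, 0 → best response Corn.
Farm 3 against (Barley, Corn): payoffs 9, 7, 5 → best response Corn.
Farm 3 against (Barley, Soy): payoffs 7, 6, 9 → best response Wheat.
Farm 3 against (Corn, Corn): payoffs 8, 6, 4 → best response Corn.
Farm 3 against (Corn, Soy): payoffs 1, 4, 2 → best response Soy.
Mutual best responses: (Barley, Corn, Corn).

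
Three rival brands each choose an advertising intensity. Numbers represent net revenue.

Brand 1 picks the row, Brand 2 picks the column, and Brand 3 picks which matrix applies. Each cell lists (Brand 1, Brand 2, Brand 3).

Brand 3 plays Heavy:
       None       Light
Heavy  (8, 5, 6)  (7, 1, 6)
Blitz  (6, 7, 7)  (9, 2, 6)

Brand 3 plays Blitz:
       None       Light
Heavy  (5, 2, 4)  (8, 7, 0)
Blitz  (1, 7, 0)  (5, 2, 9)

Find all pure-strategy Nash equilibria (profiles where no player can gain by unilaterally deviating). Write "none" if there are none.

Mark each player's best response to every combination of opponents' strategies; a profile where every player is best-responding is a pure Nash equilibrium.
Brand 1 against (None, Heavy): payoffs 8, 6 → best response Heavy.
Brand 1 against (None, Blitz): payoffs 5, 1 → best response Heavy.
Brand 1 against (Light, Heavy): payoffs 7, 9 → best response Blitz.
Brand 1 against (Light, Blitz): payoffs 8, 5 → best response Heavy.
Brand 2 against (Heavy, Heavy): payoffs 5, 1 → best response None.
Brand 2 against (Heavy, Blitz): payoffs 2, 7 → best response Light.
Brand 2 against (Blitz, Heavy): payoffs 7, 2 → best response None.
Brand 2 against (Blitz, Blitz): payoffs 7, 2 → best response None.
Brand 3 against (Heavy, None): payoffs 6, 4 → best response Heavy.
Brand 3 against (Heavy, Light): payoffs 6, 0 → best response Heavy.
Brand 3 against (Blitz, None): payoffs 7, 0 → best response Heavy.
Brand 3 against (Blitz, Light): payoffs 6, 9 → best response Blitz.
Mutual best responses: (Heavy, None, Heavy).

Pure NE: (Heavy, None, Heavy)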